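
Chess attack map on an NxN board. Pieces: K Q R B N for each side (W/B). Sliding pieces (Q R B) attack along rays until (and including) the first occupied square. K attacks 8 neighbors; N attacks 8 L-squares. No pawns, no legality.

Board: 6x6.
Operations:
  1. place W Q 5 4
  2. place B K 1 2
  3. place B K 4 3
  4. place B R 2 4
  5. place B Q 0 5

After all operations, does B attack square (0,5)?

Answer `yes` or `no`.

Answer: no

Derivation:
Op 1: place WQ@(5,4)
Op 2: place BK@(1,2)
Op 3: place BK@(4,3)
Op 4: place BR@(2,4)
Op 5: place BQ@(0,5)
Per-piece attacks for B:
  BQ@(0,5): attacks (0,4) (0,3) (0,2) (0,1) (0,0) (1,5) (2,5) (3,5) (4,5) (5,5) (1,4) (2,3) (3,2) (4,1) (5,0)
  BK@(1,2): attacks (1,3) (1,1) (2,2) (0,2) (2,3) (2,1) (0,3) (0,1)
  BR@(2,4): attacks (2,5) (2,3) (2,2) (2,1) (2,0) (3,4) (4,4) (5,4) (1,4) (0,4) [ray(1,0) blocked at (5,4)]
  BK@(4,3): attacks (4,4) (4,2) (5,3) (3,3) (5,4) (5,2) (3,4) (3,2)
B attacks (0,5): no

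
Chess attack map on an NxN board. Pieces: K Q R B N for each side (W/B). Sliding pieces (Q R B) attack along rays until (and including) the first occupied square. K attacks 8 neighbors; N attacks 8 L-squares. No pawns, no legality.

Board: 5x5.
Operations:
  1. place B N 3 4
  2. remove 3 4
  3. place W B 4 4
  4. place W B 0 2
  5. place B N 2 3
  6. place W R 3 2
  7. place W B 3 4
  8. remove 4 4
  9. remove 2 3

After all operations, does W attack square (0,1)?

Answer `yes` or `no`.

Answer: yes

Derivation:
Op 1: place BN@(3,4)
Op 2: remove (3,4)
Op 3: place WB@(4,4)
Op 4: place WB@(0,2)
Op 5: place BN@(2,3)
Op 6: place WR@(3,2)
Op 7: place WB@(3,4)
Op 8: remove (4,4)
Op 9: remove (2,3)
Per-piece attacks for W:
  WB@(0,2): attacks (1,3) (2,4) (1,1) (2,0)
  WR@(3,2): attacks (3,3) (3,4) (3,1) (3,0) (4,2) (2,2) (1,2) (0,2) [ray(0,1) blocked at (3,4); ray(-1,0) blocked at (0,2)]
  WB@(3,4): attacks (4,3) (2,3) (1,2) (0,1)
W attacks (0,1): yes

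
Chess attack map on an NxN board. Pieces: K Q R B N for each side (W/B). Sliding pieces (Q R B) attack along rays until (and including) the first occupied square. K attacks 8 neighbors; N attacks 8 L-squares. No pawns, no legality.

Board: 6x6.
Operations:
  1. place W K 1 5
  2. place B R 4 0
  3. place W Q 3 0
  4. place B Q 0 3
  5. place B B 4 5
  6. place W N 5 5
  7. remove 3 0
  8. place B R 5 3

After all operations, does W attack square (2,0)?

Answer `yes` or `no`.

Answer: no

Derivation:
Op 1: place WK@(1,5)
Op 2: place BR@(4,0)
Op 3: place WQ@(3,0)
Op 4: place BQ@(0,3)
Op 5: place BB@(4,5)
Op 6: place WN@(5,5)
Op 7: remove (3,0)
Op 8: place BR@(5,3)
Per-piece attacks for W:
  WK@(1,5): attacks (1,4) (2,5) (0,5) (2,4) (0,4)
  WN@(5,5): attacks (4,3) (3,4)
W attacks (2,0): no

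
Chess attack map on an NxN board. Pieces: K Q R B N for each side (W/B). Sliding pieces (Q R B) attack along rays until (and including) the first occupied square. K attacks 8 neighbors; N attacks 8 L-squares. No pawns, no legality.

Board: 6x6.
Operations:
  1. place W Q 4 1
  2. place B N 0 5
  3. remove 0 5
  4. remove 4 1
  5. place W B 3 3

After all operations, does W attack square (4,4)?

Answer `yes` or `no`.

Op 1: place WQ@(4,1)
Op 2: place BN@(0,5)
Op 3: remove (0,5)
Op 4: remove (4,1)
Op 5: place WB@(3,3)
Per-piece attacks for W:
  WB@(3,3): attacks (4,4) (5,5) (4,2) (5,1) (2,4) (1,5) (2,2) (1,1) (0,0)
W attacks (4,4): yes

Answer: yes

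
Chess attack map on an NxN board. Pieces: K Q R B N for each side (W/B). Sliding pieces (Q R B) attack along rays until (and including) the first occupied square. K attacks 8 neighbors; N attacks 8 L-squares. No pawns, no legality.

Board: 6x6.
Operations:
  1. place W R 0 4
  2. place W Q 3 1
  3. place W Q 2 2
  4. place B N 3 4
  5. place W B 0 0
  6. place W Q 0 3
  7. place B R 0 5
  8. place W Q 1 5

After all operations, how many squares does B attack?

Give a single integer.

Answer: 7

Derivation:
Op 1: place WR@(0,4)
Op 2: place WQ@(3,1)
Op 3: place WQ@(2,2)
Op 4: place BN@(3,4)
Op 5: place WB@(0,0)
Op 6: place WQ@(0,3)
Op 7: place BR@(0,5)
Op 8: place WQ@(1,5)
Per-piece attacks for B:
  BR@(0,5): attacks (0,4) (1,5) [ray(0,-1) blocked at (0,4); ray(1,0) blocked at (1,5)]
  BN@(3,4): attacks (5,5) (1,5) (4,2) (5,3) (2,2) (1,3)
Union (7 distinct): (0,4) (1,3) (1,5) (2,2) (4,2) (5,3) (5,5)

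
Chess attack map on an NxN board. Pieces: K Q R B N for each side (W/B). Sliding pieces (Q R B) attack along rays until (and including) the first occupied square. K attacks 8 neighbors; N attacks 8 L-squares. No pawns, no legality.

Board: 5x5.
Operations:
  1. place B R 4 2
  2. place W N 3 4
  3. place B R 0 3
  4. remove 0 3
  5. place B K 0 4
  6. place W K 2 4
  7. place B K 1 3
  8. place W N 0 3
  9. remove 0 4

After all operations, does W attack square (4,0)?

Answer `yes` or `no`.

Op 1: place BR@(4,2)
Op 2: place WN@(3,4)
Op 3: place BR@(0,3)
Op 4: remove (0,3)
Op 5: place BK@(0,4)
Op 6: place WK@(2,4)
Op 7: place BK@(1,3)
Op 8: place WN@(0,3)
Op 9: remove (0,4)
Per-piece attacks for W:
  WN@(0,3): attacks (2,4) (1,1) (2,2)
  WK@(2,4): attacks (2,3) (3,4) (1,4) (3,3) (1,3)
  WN@(3,4): attacks (4,2) (2,2) (1,3)
W attacks (4,0): no

Answer: no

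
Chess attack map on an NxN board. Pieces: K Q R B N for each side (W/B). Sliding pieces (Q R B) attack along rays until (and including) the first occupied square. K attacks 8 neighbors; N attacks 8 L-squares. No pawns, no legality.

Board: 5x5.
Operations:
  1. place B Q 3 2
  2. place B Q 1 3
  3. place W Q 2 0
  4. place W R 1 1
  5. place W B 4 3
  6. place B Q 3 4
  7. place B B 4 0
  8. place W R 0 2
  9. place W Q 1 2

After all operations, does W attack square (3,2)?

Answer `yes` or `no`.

Op 1: place BQ@(3,2)
Op 2: place BQ@(1,3)
Op 3: place WQ@(2,0)
Op 4: place WR@(1,1)
Op 5: place WB@(4,3)
Op 6: place BQ@(3,4)
Op 7: place BB@(4,0)
Op 8: place WR@(0,2)
Op 9: place WQ@(1,2)
Per-piece attacks for W:
  WR@(0,2): attacks (0,3) (0,4) (0,1) (0,0) (1,2) [ray(1,0) blocked at (1,2)]
  WR@(1,1): attacks (1,2) (1,0) (2,1) (3,1) (4,1) (0,1) [ray(0,1) blocked at (1,2)]
  WQ@(1,2): attacks (1,3) (1,1) (2,2) (3,2) (0,2) (2,3) (3,4) (2,1) (3,0) (0,3) (0,1) [ray(0,1) blocked at (1,3); ray(0,-1) blocked at (1,1); ray(1,0) blocked at (3,2); ray(-1,0) blocked at (0,2); ray(1,1) blocked at (3,4)]
  WQ@(2,0): attacks (2,1) (2,2) (2,3) (2,4) (3,0) (4,0) (1,0) (0,0) (3,1) (4,2) (1,1) [ray(1,0) blocked at (4,0); ray(-1,1) blocked at (1,1)]
  WB@(4,3): attacks (3,4) (3,2) [ray(-1,1) blocked at (3,4); ray(-1,-1) blocked at (3,2)]
W attacks (3,2): yes

Answer: yes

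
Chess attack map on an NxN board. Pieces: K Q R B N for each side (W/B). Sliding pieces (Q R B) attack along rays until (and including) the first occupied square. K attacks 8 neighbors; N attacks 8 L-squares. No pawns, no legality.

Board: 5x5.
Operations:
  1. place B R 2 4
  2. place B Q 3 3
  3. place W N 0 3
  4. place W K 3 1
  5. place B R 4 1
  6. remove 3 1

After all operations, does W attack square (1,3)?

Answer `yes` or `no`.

Op 1: place BR@(2,4)
Op 2: place BQ@(3,3)
Op 3: place WN@(0,3)
Op 4: place WK@(3,1)
Op 5: place BR@(4,1)
Op 6: remove (3,1)
Per-piece attacks for W:
  WN@(0,3): attacks (2,4) (1,1) (2,2)
W attacks (1,3): no

Answer: no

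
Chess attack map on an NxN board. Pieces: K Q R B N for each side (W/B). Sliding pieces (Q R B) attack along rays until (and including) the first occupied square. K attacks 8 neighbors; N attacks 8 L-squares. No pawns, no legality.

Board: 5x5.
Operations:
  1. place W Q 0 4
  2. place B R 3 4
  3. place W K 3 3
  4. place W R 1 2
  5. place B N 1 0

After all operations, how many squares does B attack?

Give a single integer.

Op 1: place WQ@(0,4)
Op 2: place BR@(3,4)
Op 3: place WK@(3,3)
Op 4: place WR@(1,2)
Op 5: place BN@(1,0)
Per-piece attacks for B:
  BN@(1,0): attacks (2,2) (3,1) (0,2)
  BR@(3,4): attacks (3,3) (4,4) (2,4) (1,4) (0,4) [ray(0,-1) blocked at (3,3); ray(-1,0) blocked at (0,4)]
Union (8 distinct): (0,2) (0,4) (1,4) (2,2) (2,4) (3,1) (3,3) (4,4)

Answer: 8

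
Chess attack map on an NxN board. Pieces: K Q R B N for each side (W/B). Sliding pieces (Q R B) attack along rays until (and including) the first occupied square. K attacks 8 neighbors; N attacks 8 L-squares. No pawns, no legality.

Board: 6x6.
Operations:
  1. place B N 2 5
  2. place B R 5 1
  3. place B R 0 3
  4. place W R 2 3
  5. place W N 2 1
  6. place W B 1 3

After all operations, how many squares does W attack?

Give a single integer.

Op 1: place BN@(2,5)
Op 2: place BR@(5,1)
Op 3: place BR@(0,3)
Op 4: place WR@(2,3)
Op 5: place WN@(2,1)
Op 6: place WB@(1,3)
Per-piece attacks for W:
  WB@(1,3): attacks (2,4) (3,5) (2,2) (3,1) (4,0) (0,4) (0,2)
  WN@(2,1): attacks (3,3) (4,2) (1,3) (0,2) (4,0) (0,0)
  WR@(2,3): attacks (2,4) (2,5) (2,2) (2,1) (3,3) (4,3) (5,3) (1,3) [ray(0,1) blocked at (2,5); ray(0,-1) blocked at (2,1); ray(-1,0) blocked at (1,3)]
Union (15 distinct): (0,0) (0,2) (0,4) (1,3) (2,1) (2,2) (2,4) (2,5) (3,1) (3,3) (3,5) (4,0) (4,2) (4,3) (5,3)

Answer: 15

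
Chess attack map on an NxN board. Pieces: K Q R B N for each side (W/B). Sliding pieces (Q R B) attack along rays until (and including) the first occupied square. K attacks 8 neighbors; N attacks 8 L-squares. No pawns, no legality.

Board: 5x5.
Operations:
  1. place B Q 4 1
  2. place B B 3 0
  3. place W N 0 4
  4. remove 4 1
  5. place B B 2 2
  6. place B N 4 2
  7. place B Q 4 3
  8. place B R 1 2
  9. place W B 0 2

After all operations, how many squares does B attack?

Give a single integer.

Op 1: place BQ@(4,1)
Op 2: place BB@(3,0)
Op 3: place WN@(0,4)
Op 4: remove (4,1)
Op 5: place BB@(2,2)
Op 6: place BN@(4,2)
Op 7: place BQ@(4,3)
Op 8: place BR@(1,2)
Op 9: place WB@(0,2)
Per-piece attacks for B:
  BR@(1,2): attacks (1,3) (1,4) (1,1) (1,0) (2,2) (0,2) [ray(1,0) blocked at (2,2); ray(-1,0) blocked at (0,2)]
  BB@(2,2): attacks (3,3) (4,4) (3,1) (4,0) (1,3) (0,4) (1,1) (0,0) [ray(-1,1) blocked at (0,4)]
  BB@(3,0): attacks (4,1) (2,1) (1,2) [ray(-1,1) blocked at (1,2)]
  BN@(4,2): attacks (3,4) (2,3) (3,0) (2,1)
  BQ@(4,3): attacks (4,4) (4,2) (3,3) (2,3) (1,3) (0,3) (3,4) (3,2) (2,1) (1,0) [ray(0,-1) blocked at (4,2)]
Union (21 distinct): (0,0) (0,2) (0,3) (0,4) (1,0) (1,1) (1,2) (1,3) (1,4) (2,1) (2,2) (2,3) (3,0) (3,1) (3,2) (3,3) (3,4) (4,0) (4,1) (4,2) (4,4)

Answer: 21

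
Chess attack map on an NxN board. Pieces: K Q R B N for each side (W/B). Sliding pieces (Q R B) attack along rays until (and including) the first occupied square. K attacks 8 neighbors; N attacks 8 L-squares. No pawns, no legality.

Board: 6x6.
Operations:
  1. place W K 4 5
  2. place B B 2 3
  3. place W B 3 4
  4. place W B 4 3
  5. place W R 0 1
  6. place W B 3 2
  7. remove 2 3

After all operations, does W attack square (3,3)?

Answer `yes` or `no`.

Op 1: place WK@(4,5)
Op 2: place BB@(2,3)
Op 3: place WB@(3,4)
Op 4: place WB@(4,3)
Op 5: place WR@(0,1)
Op 6: place WB@(3,2)
Op 7: remove (2,3)
Per-piece attacks for W:
  WR@(0,1): attacks (0,2) (0,3) (0,4) (0,5) (0,0) (1,1) (2,1) (3,1) (4,1) (5,1)
  WB@(3,2): attacks (4,3) (4,1) (5,0) (2,3) (1,4) (0,5) (2,1) (1,0) [ray(1,1) blocked at (4,3)]
  WB@(3,4): attacks (4,5) (4,3) (2,5) (2,3) (1,2) (0,1) [ray(1,1) blocked at (4,5); ray(1,-1) blocked at (4,3); ray(-1,-1) blocked at (0,1)]
  WB@(4,3): attacks (5,4) (5,2) (3,4) (3,2) [ray(-1,1) blocked at (3,4); ray(-1,-1) blocked at (3,2)]
  WK@(4,5): attacks (4,4) (5,5) (3,5) (5,4) (3,4)
W attacks (3,3): no

Answer: no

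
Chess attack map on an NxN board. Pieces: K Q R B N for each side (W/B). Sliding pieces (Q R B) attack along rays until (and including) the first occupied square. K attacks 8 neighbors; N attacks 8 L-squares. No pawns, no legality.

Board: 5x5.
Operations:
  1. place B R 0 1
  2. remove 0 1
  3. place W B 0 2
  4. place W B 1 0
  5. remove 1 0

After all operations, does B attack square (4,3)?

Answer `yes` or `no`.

Op 1: place BR@(0,1)
Op 2: remove (0,1)
Op 3: place WB@(0,2)
Op 4: place WB@(1,0)
Op 5: remove (1,0)
Per-piece attacks for B:
B attacks (4,3): no

Answer: no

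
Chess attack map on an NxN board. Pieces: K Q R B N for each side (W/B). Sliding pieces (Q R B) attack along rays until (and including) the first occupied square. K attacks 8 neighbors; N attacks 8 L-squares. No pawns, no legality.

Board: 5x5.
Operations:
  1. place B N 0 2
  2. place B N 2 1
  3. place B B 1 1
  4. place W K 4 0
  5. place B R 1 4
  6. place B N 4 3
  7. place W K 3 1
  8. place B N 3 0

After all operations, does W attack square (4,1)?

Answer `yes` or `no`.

Answer: yes

Derivation:
Op 1: place BN@(0,2)
Op 2: place BN@(2,1)
Op 3: place BB@(1,1)
Op 4: place WK@(4,0)
Op 5: place BR@(1,4)
Op 6: place BN@(4,3)
Op 7: place WK@(3,1)
Op 8: place BN@(3,0)
Per-piece attacks for W:
  WK@(3,1): attacks (3,2) (3,0) (4,1) (2,1) (4,2) (4,0) (2,2) (2,0)
  WK@(4,0): attacks (4,1) (3,0) (3,1)
W attacks (4,1): yes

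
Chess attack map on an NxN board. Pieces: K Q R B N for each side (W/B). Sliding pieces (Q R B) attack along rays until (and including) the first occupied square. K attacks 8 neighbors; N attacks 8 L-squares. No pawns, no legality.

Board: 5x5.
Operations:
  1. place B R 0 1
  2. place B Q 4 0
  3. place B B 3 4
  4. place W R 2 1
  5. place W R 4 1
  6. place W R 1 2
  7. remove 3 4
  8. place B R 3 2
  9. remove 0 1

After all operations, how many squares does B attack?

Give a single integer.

Op 1: place BR@(0,1)
Op 2: place BQ@(4,0)
Op 3: place BB@(3,4)
Op 4: place WR@(2,1)
Op 5: place WR@(4,1)
Op 6: place WR@(1,2)
Op 7: remove (3,4)
Op 8: place BR@(3,2)
Op 9: remove (0,1)
Per-piece attacks for B:
  BR@(3,2): attacks (3,3) (3,4) (3,1) (3,0) (4,2) (2,2) (1,2) [ray(-1,0) blocked at (1,2)]
  BQ@(4,0): attacks (4,1) (3,0) (2,0) (1,0) (0,0) (3,1) (2,2) (1,3) (0,4) [ray(0,1) blocked at (4,1)]
Union (13 distinct): (0,0) (0,4) (1,0) (1,2) (1,3) (2,0) (2,2) (3,0) (3,1) (3,3) (3,4) (4,1) (4,2)

Answer: 13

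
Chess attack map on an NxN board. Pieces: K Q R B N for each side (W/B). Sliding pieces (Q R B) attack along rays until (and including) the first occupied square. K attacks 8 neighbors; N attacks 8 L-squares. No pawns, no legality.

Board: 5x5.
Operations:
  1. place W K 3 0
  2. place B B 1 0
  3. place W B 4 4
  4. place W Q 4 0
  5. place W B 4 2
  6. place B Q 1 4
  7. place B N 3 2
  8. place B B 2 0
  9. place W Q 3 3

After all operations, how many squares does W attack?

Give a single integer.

Op 1: place WK@(3,0)
Op 2: place BB@(1,0)
Op 3: place WB@(4,4)
Op 4: place WQ@(4,0)
Op 5: place WB@(4,2)
Op 6: place BQ@(1,4)
Op 7: place BN@(3,2)
Op 8: place BB@(2,0)
Op 9: place WQ@(3,3)
Per-piece attacks for W:
  WK@(3,0): attacks (3,1) (4,0) (2,0) (4,1) (2,1)
  WQ@(3,3): attacks (3,4) (3,2) (4,3) (2,3) (1,3) (0,3) (4,4) (4,2) (2,4) (2,2) (1,1) (0,0) [ray(0,-1) blocked at (3,2); ray(1,1) blocked at (4,4); ray(1,-1) blocked at (4,2)]
  WQ@(4,0): attacks (4,1) (4,2) (3,0) (3,1) (2,2) (1,3) (0,4) [ray(0,1) blocked at (4,2); ray(-1,0) blocked at (3,0)]
  WB@(4,2): attacks (3,3) (3,1) (2,0) [ray(-1,1) blocked at (3,3); ray(-1,-1) blocked at (2,0)]
  WB@(4,4): attacks (3,3) [ray(-1,-1) blocked at (3,3)]
Union (20 distinct): (0,0) (0,3) (0,4) (1,1) (1,3) (2,0) (2,1) (2,2) (2,3) (2,4) (3,0) (3,1) (3,2) (3,3) (3,4) (4,0) (4,1) (4,2) (4,3) (4,4)

Answer: 20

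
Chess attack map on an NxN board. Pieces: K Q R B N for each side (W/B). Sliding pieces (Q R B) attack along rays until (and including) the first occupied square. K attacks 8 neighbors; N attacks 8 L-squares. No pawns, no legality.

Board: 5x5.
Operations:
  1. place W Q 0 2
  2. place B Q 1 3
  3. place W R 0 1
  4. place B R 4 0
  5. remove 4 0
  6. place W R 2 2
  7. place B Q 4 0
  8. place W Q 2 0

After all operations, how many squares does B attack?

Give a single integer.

Op 1: place WQ@(0,2)
Op 2: place BQ@(1,3)
Op 3: place WR@(0,1)
Op 4: place BR@(4,0)
Op 5: remove (4,0)
Op 6: place WR@(2,2)
Op 7: place BQ@(4,0)
Op 8: place WQ@(2,0)
Per-piece attacks for B:
  BQ@(1,3): attacks (1,4) (1,2) (1,1) (1,0) (2,3) (3,3) (4,3) (0,3) (2,4) (2,2) (0,4) (0,2) [ray(1,-1) blocked at (2,2); ray(-1,-1) blocked at (0,2)]
  BQ@(4,0): attacks (4,1) (4,2) (4,3) (4,4) (3,0) (2,0) (3,1) (2,2) [ray(-1,0) blocked at (2,0); ray(-1,1) blocked at (2,2)]
Union (18 distinct): (0,2) (0,3) (0,4) (1,0) (1,1) (1,2) (1,4) (2,0) (2,2) (2,3) (2,4) (3,0) (3,1) (3,3) (4,1) (4,2) (4,3) (4,4)

Answer: 18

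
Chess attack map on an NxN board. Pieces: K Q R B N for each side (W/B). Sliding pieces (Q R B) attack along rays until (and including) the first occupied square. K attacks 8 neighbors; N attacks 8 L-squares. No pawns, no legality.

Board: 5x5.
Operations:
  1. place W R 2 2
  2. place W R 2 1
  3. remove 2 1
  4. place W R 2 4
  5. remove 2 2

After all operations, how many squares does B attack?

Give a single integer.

Op 1: place WR@(2,2)
Op 2: place WR@(2,1)
Op 3: remove (2,1)
Op 4: place WR@(2,4)
Op 5: remove (2,2)
Per-piece attacks for B:
Union (0 distinct): (none)

Answer: 0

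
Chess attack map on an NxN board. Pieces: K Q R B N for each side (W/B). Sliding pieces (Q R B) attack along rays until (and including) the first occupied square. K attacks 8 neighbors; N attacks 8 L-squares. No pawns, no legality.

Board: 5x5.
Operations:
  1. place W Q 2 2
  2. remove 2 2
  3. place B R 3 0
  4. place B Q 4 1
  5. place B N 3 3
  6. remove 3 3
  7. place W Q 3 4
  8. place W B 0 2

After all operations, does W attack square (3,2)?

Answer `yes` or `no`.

Answer: yes

Derivation:
Op 1: place WQ@(2,2)
Op 2: remove (2,2)
Op 3: place BR@(3,0)
Op 4: place BQ@(4,1)
Op 5: place BN@(3,3)
Op 6: remove (3,3)
Op 7: place WQ@(3,4)
Op 8: place WB@(0,2)
Per-piece attacks for W:
  WB@(0,2): attacks (1,3) (2,4) (1,1) (2,0)
  WQ@(3,4): attacks (3,3) (3,2) (3,1) (3,0) (4,4) (2,4) (1,4) (0,4) (4,3) (2,3) (1,2) (0,1) [ray(0,-1) blocked at (3,0)]
W attacks (3,2): yes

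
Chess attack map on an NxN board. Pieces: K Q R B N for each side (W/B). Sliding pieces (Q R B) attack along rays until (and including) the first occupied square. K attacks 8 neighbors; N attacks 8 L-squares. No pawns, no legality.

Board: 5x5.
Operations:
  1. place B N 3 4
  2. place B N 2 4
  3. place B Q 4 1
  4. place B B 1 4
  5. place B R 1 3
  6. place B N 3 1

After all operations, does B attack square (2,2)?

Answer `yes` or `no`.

Op 1: place BN@(3,4)
Op 2: place BN@(2,4)
Op 3: place BQ@(4,1)
Op 4: place BB@(1,4)
Op 5: place BR@(1,3)
Op 6: place BN@(3,1)
Per-piece attacks for B:
  BR@(1,3): attacks (1,4) (1,2) (1,1) (1,0) (2,3) (3,3) (4,3) (0,3) [ray(0,1) blocked at (1,4)]
  BB@(1,4): attacks (2,3) (3,2) (4,1) (0,3) [ray(1,-1) blocked at (4,1)]
  BN@(2,4): attacks (3,2) (4,3) (1,2) (0,3)
  BN@(3,1): attacks (4,3) (2,3) (1,2) (1,0)
  BN@(3,4): attacks (4,2) (2,2) (1,3)
  BQ@(4,1): attacks (4,2) (4,3) (4,4) (4,0) (3,1) (3,2) (2,3) (1,4) (3,0) [ray(-1,0) blocked at (3,1); ray(-1,1) blocked at (1,4)]
B attacks (2,2): yes

Answer: yes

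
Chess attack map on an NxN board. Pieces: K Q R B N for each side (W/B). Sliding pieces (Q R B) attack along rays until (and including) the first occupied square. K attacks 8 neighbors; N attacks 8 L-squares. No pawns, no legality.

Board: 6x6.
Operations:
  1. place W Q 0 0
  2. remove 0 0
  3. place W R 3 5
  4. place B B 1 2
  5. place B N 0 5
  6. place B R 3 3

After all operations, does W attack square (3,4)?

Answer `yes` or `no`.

Answer: yes

Derivation:
Op 1: place WQ@(0,0)
Op 2: remove (0,0)
Op 3: place WR@(3,5)
Op 4: place BB@(1,2)
Op 5: place BN@(0,5)
Op 6: place BR@(3,3)
Per-piece attacks for W:
  WR@(3,5): attacks (3,4) (3,3) (4,5) (5,5) (2,5) (1,5) (0,5) [ray(0,-1) blocked at (3,3); ray(-1,0) blocked at (0,5)]
W attacks (3,4): yes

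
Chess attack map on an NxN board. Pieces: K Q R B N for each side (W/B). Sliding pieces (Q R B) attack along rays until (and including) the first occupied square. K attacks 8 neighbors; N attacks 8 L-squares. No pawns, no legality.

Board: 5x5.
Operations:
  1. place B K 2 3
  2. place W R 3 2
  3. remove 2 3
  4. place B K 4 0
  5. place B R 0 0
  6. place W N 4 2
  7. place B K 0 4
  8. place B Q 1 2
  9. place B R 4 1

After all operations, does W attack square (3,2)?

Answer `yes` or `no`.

Answer: no

Derivation:
Op 1: place BK@(2,3)
Op 2: place WR@(3,2)
Op 3: remove (2,3)
Op 4: place BK@(4,0)
Op 5: place BR@(0,0)
Op 6: place WN@(4,2)
Op 7: place BK@(0,4)
Op 8: place BQ@(1,2)
Op 9: place BR@(4,1)
Per-piece attacks for W:
  WR@(3,2): attacks (3,3) (3,4) (3,1) (3,0) (4,2) (2,2) (1,2) [ray(1,0) blocked at (4,2); ray(-1,0) blocked at (1,2)]
  WN@(4,2): attacks (3,4) (2,3) (3,0) (2,1)
W attacks (3,2): no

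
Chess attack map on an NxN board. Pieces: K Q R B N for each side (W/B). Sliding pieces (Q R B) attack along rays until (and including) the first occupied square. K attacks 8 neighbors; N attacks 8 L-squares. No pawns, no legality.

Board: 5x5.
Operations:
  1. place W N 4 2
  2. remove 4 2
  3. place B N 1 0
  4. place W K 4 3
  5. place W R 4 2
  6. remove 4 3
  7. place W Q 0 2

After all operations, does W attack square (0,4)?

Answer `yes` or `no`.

Op 1: place WN@(4,2)
Op 2: remove (4,2)
Op 3: place BN@(1,0)
Op 4: place WK@(4,3)
Op 5: place WR@(4,2)
Op 6: remove (4,3)
Op 7: place WQ@(0,2)
Per-piece attacks for W:
  WQ@(0,2): attacks (0,3) (0,4) (0,1) (0,0) (1,2) (2,2) (3,2) (4,2) (1,3) (2,4) (1,1) (2,0) [ray(1,0) blocked at (4,2)]
  WR@(4,2): attacks (4,3) (4,4) (4,1) (4,0) (3,2) (2,2) (1,2) (0,2) [ray(-1,0) blocked at (0,2)]
W attacks (0,4): yes

Answer: yes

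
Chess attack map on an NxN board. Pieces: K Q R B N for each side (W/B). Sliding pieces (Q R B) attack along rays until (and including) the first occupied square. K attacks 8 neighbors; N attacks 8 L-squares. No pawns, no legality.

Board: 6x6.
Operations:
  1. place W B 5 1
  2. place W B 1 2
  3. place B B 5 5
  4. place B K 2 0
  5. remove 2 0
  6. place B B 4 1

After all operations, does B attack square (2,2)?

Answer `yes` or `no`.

Answer: yes

Derivation:
Op 1: place WB@(5,1)
Op 2: place WB@(1,2)
Op 3: place BB@(5,5)
Op 4: place BK@(2,0)
Op 5: remove (2,0)
Op 6: place BB@(4,1)
Per-piece attacks for B:
  BB@(4,1): attacks (5,2) (5,0) (3,2) (2,3) (1,4) (0,5) (3,0)
  BB@(5,5): attacks (4,4) (3,3) (2,2) (1,1) (0,0)
B attacks (2,2): yes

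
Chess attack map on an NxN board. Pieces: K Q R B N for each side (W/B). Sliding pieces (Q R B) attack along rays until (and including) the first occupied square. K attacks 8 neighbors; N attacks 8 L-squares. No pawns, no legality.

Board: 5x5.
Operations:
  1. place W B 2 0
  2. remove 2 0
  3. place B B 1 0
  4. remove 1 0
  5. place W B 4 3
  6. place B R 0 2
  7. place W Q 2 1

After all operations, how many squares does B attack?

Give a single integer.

Op 1: place WB@(2,0)
Op 2: remove (2,0)
Op 3: place BB@(1,0)
Op 4: remove (1,0)
Op 5: place WB@(4,3)
Op 6: place BR@(0,2)
Op 7: place WQ@(2,1)
Per-piece attacks for B:
  BR@(0,2): attacks (0,3) (0,4) (0,1) (0,0) (1,2) (2,2) (3,2) (4,2)
Union (8 distinct): (0,0) (0,1) (0,3) (0,4) (1,2) (2,2) (3,2) (4,2)

Answer: 8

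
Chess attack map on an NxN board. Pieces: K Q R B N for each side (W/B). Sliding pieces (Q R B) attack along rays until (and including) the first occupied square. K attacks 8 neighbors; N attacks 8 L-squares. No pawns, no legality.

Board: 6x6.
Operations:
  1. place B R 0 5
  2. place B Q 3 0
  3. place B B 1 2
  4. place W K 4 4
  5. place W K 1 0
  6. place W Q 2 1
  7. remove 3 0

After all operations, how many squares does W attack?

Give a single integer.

Answer: 24

Derivation:
Op 1: place BR@(0,5)
Op 2: place BQ@(3,0)
Op 3: place BB@(1,2)
Op 4: place WK@(4,4)
Op 5: place WK@(1,0)
Op 6: place WQ@(2,1)
Op 7: remove (3,0)
Per-piece attacks for W:
  WK@(1,0): attacks (1,1) (2,0) (0,0) (2,1) (0,1)
  WQ@(2,1): attacks (2,2) (2,3) (2,4) (2,5) (2,0) (3,1) (4,1) (5,1) (1,1) (0,1) (3,2) (4,3) (5,4) (3,0) (1,2) (1,0) [ray(-1,1) blocked at (1,2); ray(-1,-1) blocked at (1,0)]
  WK@(4,4): attacks (4,5) (4,3) (5,4) (3,4) (5,5) (5,3) (3,5) (3,3)
Union (24 distinct): (0,0) (0,1) (1,0) (1,1) (1,2) (2,0) (2,1) (2,2) (2,3) (2,4) (2,5) (3,0) (3,1) (3,2) (3,3) (3,4) (3,5) (4,1) (4,3) (4,5) (5,1) (5,3) (5,4) (5,5)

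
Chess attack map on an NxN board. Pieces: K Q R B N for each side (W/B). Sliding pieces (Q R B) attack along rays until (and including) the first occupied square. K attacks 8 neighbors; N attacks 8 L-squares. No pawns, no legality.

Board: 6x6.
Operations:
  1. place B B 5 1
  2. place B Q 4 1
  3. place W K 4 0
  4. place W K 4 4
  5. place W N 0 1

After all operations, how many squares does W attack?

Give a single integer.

Answer: 16

Derivation:
Op 1: place BB@(5,1)
Op 2: place BQ@(4,1)
Op 3: place WK@(4,0)
Op 4: place WK@(4,4)
Op 5: place WN@(0,1)
Per-piece attacks for W:
  WN@(0,1): attacks (1,3) (2,2) (2,0)
  WK@(4,0): attacks (4,1) (5,0) (3,0) (5,1) (3,1)
  WK@(4,4): attacks (4,5) (4,3) (5,4) (3,4) (5,5) (5,3) (3,5) (3,3)
Union (16 distinct): (1,3) (2,0) (2,2) (3,0) (3,1) (3,3) (3,4) (3,5) (4,1) (4,3) (4,5) (5,0) (5,1) (5,3) (5,4) (5,5)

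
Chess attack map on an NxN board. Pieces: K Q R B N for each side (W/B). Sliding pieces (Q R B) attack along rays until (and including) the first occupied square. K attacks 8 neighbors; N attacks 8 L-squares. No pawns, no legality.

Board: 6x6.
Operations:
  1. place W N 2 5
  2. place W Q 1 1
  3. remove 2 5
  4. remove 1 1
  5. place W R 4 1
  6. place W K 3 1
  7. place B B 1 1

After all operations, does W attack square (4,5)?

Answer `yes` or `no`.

Answer: yes

Derivation:
Op 1: place WN@(2,5)
Op 2: place WQ@(1,1)
Op 3: remove (2,5)
Op 4: remove (1,1)
Op 5: place WR@(4,1)
Op 6: place WK@(3,1)
Op 7: place BB@(1,1)
Per-piece attacks for W:
  WK@(3,1): attacks (3,2) (3,0) (4,1) (2,1) (4,2) (4,0) (2,2) (2,0)
  WR@(4,1): attacks (4,2) (4,3) (4,4) (4,5) (4,0) (5,1) (3,1) [ray(-1,0) blocked at (3,1)]
W attacks (4,5): yes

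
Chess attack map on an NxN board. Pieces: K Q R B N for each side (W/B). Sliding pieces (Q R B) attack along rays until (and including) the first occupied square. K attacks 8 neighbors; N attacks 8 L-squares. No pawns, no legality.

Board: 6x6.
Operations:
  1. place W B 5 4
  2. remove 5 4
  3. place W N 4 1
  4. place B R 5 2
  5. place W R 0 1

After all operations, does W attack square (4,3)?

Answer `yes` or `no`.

Answer: no

Derivation:
Op 1: place WB@(5,4)
Op 2: remove (5,4)
Op 3: place WN@(4,1)
Op 4: place BR@(5,2)
Op 5: place WR@(0,1)
Per-piece attacks for W:
  WR@(0,1): attacks (0,2) (0,3) (0,4) (0,5) (0,0) (1,1) (2,1) (3,1) (4,1) [ray(1,0) blocked at (4,1)]
  WN@(4,1): attacks (5,3) (3,3) (2,2) (2,0)
W attacks (4,3): no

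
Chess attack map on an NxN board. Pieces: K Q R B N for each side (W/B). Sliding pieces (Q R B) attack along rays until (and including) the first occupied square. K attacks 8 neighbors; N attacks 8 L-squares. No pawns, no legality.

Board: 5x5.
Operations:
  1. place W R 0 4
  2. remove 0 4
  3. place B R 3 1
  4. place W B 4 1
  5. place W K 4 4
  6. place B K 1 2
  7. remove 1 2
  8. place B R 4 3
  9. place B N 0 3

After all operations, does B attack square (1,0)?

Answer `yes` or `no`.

Answer: no

Derivation:
Op 1: place WR@(0,4)
Op 2: remove (0,4)
Op 3: place BR@(3,1)
Op 4: place WB@(4,1)
Op 5: place WK@(4,4)
Op 6: place BK@(1,2)
Op 7: remove (1,2)
Op 8: place BR@(4,3)
Op 9: place BN@(0,3)
Per-piece attacks for B:
  BN@(0,3): attacks (2,4) (1,1) (2,2)
  BR@(3,1): attacks (3,2) (3,3) (3,4) (3,0) (4,1) (2,1) (1,1) (0,1) [ray(1,0) blocked at (4,1)]
  BR@(4,3): attacks (4,4) (4,2) (4,1) (3,3) (2,3) (1,3) (0,3) [ray(0,1) blocked at (4,4); ray(0,-1) blocked at (4,1); ray(-1,0) blocked at (0,3)]
B attacks (1,0): no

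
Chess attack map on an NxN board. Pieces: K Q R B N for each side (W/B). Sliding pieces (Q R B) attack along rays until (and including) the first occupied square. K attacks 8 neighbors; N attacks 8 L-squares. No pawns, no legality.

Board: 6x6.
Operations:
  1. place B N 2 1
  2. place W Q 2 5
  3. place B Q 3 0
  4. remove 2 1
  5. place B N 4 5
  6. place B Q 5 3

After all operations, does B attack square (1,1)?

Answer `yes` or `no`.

Answer: no

Derivation:
Op 1: place BN@(2,1)
Op 2: place WQ@(2,5)
Op 3: place BQ@(3,0)
Op 4: remove (2,1)
Op 5: place BN@(4,5)
Op 6: place BQ@(5,3)
Per-piece attacks for B:
  BQ@(3,0): attacks (3,1) (3,2) (3,3) (3,4) (3,5) (4,0) (5,0) (2,0) (1,0) (0,0) (4,1) (5,2) (2,1) (1,2) (0,3)
  BN@(4,5): attacks (5,3) (3,3) (2,4)
  BQ@(5,3): attacks (5,4) (5,5) (5,2) (5,1) (5,0) (4,3) (3,3) (2,3) (1,3) (0,3) (4,4) (3,5) (4,2) (3,1) (2,0)
B attacks (1,1): no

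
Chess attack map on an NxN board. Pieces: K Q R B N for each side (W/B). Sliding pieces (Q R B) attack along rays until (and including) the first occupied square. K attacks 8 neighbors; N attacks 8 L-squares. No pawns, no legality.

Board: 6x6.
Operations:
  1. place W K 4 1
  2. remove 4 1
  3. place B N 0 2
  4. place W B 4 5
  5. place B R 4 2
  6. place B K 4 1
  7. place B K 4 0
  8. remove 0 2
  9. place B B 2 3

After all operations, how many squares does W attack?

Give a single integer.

Op 1: place WK@(4,1)
Op 2: remove (4,1)
Op 3: place BN@(0,2)
Op 4: place WB@(4,5)
Op 5: place BR@(4,2)
Op 6: place BK@(4,1)
Op 7: place BK@(4,0)
Op 8: remove (0,2)
Op 9: place BB@(2,3)
Per-piece attacks for W:
  WB@(4,5): attacks (5,4) (3,4) (2,3) [ray(-1,-1) blocked at (2,3)]
Union (3 distinct): (2,3) (3,4) (5,4)

Answer: 3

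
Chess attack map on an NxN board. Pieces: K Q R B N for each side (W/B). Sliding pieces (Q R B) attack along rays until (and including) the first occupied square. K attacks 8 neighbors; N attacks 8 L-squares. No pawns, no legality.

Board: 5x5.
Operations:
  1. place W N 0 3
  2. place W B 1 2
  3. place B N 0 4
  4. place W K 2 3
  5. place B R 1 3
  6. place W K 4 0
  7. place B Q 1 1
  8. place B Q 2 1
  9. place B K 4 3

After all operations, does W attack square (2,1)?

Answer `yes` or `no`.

Op 1: place WN@(0,3)
Op 2: place WB@(1,2)
Op 3: place BN@(0,4)
Op 4: place WK@(2,3)
Op 5: place BR@(1,3)
Op 6: place WK@(4,0)
Op 7: place BQ@(1,1)
Op 8: place BQ@(2,1)
Op 9: place BK@(4,3)
Per-piece attacks for W:
  WN@(0,3): attacks (2,4) (1,1) (2,2)
  WB@(1,2): attacks (2,3) (2,1) (0,3) (0,1) [ray(1,1) blocked at (2,3); ray(1,-1) blocked at (2,1); ray(-1,1) blocked at (0,3)]
  WK@(2,3): attacks (2,4) (2,2) (3,3) (1,3) (3,4) (3,2) (1,4) (1,2)
  WK@(4,0): attacks (4,1) (3,0) (3,1)
W attacks (2,1): yes

Answer: yes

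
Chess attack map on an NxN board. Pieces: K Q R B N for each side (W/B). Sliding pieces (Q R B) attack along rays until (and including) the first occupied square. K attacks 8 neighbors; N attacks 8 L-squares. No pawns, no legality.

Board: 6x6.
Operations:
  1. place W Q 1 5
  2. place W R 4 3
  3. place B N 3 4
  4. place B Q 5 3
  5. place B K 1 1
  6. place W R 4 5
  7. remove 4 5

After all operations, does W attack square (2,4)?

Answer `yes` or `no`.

Op 1: place WQ@(1,5)
Op 2: place WR@(4,3)
Op 3: place BN@(3,4)
Op 4: place BQ@(5,3)
Op 5: place BK@(1,1)
Op 6: place WR@(4,5)
Op 7: remove (4,5)
Per-piece attacks for W:
  WQ@(1,5): attacks (1,4) (1,3) (1,2) (1,1) (2,5) (3,5) (4,5) (5,5) (0,5) (2,4) (3,3) (4,2) (5,1) (0,4) [ray(0,-1) blocked at (1,1)]
  WR@(4,3): attacks (4,4) (4,5) (4,2) (4,1) (4,0) (5,3) (3,3) (2,3) (1,3) (0,3) [ray(1,0) blocked at (5,3)]
W attacks (2,4): yes

Answer: yes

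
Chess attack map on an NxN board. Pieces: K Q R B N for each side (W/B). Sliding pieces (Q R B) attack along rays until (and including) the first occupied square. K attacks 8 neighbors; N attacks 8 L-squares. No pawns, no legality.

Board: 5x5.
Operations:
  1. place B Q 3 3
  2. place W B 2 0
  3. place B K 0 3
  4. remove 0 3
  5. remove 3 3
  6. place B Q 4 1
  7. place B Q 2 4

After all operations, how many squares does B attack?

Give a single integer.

Op 1: place BQ@(3,3)
Op 2: place WB@(2,0)
Op 3: place BK@(0,3)
Op 4: remove (0,3)
Op 5: remove (3,3)
Op 6: place BQ@(4,1)
Op 7: place BQ@(2,4)
Per-piece attacks for B:
  BQ@(2,4): attacks (2,3) (2,2) (2,1) (2,0) (3,4) (4,4) (1,4) (0,4) (3,3) (4,2) (1,3) (0,2) [ray(0,-1) blocked at (2,0)]
  BQ@(4,1): attacks (4,2) (4,3) (4,4) (4,0) (3,1) (2,1) (1,1) (0,1) (3,2) (2,3) (1,4) (3,0)
Union (19 distinct): (0,1) (0,2) (0,4) (1,1) (1,3) (1,4) (2,0) (2,1) (2,2) (2,3) (3,0) (3,1) (3,2) (3,3) (3,4) (4,0) (4,2) (4,3) (4,4)

Answer: 19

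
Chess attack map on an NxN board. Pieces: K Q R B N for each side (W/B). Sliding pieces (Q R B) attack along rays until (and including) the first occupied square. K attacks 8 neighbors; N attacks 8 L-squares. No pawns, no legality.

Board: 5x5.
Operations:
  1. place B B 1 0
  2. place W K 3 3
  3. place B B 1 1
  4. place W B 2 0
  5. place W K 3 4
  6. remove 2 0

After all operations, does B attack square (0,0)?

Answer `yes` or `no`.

Answer: yes

Derivation:
Op 1: place BB@(1,0)
Op 2: place WK@(3,3)
Op 3: place BB@(1,1)
Op 4: place WB@(2,0)
Op 5: place WK@(3,4)
Op 6: remove (2,0)
Per-piece attacks for B:
  BB@(1,0): attacks (2,1) (3,2) (4,3) (0,1)
  BB@(1,1): attacks (2,2) (3,3) (2,0) (0,2) (0,0) [ray(1,1) blocked at (3,3)]
B attacks (0,0): yes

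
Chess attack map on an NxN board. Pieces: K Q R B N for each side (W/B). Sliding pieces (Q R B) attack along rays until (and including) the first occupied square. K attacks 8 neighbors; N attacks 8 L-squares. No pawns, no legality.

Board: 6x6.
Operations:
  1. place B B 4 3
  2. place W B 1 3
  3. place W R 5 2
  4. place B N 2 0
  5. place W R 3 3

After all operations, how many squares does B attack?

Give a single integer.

Op 1: place BB@(4,3)
Op 2: place WB@(1,3)
Op 3: place WR@(5,2)
Op 4: place BN@(2,0)
Op 5: place WR@(3,3)
Per-piece attacks for B:
  BN@(2,0): attacks (3,2) (4,1) (1,2) (0,1)
  BB@(4,3): attacks (5,4) (5,2) (3,4) (2,5) (3,2) (2,1) (1,0) [ray(1,-1) blocked at (5,2)]
Union (10 distinct): (0,1) (1,0) (1,2) (2,1) (2,5) (3,2) (3,4) (4,1) (5,2) (5,4)

Answer: 10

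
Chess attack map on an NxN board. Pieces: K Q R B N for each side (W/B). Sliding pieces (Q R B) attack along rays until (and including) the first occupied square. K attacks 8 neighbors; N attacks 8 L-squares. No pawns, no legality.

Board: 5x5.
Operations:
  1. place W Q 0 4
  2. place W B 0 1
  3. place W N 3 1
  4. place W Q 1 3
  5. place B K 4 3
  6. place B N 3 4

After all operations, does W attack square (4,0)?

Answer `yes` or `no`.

Answer: no

Derivation:
Op 1: place WQ@(0,4)
Op 2: place WB@(0,1)
Op 3: place WN@(3,1)
Op 4: place WQ@(1,3)
Op 5: place BK@(4,3)
Op 6: place BN@(3,4)
Per-piece attacks for W:
  WB@(0,1): attacks (1,2) (2,3) (3,4) (1,0) [ray(1,1) blocked at (3,4)]
  WQ@(0,4): attacks (0,3) (0,2) (0,1) (1,4) (2,4) (3,4) (1,3) [ray(0,-1) blocked at (0,1); ray(1,0) blocked at (3,4); ray(1,-1) blocked at (1,3)]
  WQ@(1,3): attacks (1,4) (1,2) (1,1) (1,0) (2,3) (3,3) (4,3) (0,3) (2,4) (2,2) (3,1) (0,4) (0,2) [ray(1,0) blocked at (4,3); ray(1,-1) blocked at (3,1); ray(-1,1) blocked at (0,4)]
  WN@(3,1): attacks (4,3) (2,3) (1,2) (1,0)
W attacks (4,0): no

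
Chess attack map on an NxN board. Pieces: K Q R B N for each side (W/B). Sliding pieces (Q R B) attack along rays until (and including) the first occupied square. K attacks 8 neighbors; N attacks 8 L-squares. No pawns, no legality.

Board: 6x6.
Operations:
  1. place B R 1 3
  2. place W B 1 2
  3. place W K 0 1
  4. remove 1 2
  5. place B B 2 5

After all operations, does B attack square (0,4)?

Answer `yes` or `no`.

Answer: no

Derivation:
Op 1: place BR@(1,3)
Op 2: place WB@(1,2)
Op 3: place WK@(0,1)
Op 4: remove (1,2)
Op 5: place BB@(2,5)
Per-piece attacks for B:
  BR@(1,3): attacks (1,4) (1,5) (1,2) (1,1) (1,0) (2,3) (3,3) (4,3) (5,3) (0,3)
  BB@(2,5): attacks (3,4) (4,3) (5,2) (1,4) (0,3)
B attacks (0,4): no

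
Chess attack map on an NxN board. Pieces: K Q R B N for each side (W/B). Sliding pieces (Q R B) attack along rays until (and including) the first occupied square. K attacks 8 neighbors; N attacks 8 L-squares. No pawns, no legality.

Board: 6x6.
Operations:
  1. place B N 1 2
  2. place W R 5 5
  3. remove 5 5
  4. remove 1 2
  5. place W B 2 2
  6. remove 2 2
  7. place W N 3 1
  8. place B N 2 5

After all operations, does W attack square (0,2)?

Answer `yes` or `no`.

Op 1: place BN@(1,2)
Op 2: place WR@(5,5)
Op 3: remove (5,5)
Op 4: remove (1,2)
Op 5: place WB@(2,2)
Op 6: remove (2,2)
Op 7: place WN@(3,1)
Op 8: place BN@(2,5)
Per-piece attacks for W:
  WN@(3,1): attacks (4,3) (5,2) (2,3) (1,2) (5,0) (1,0)
W attacks (0,2): no

Answer: no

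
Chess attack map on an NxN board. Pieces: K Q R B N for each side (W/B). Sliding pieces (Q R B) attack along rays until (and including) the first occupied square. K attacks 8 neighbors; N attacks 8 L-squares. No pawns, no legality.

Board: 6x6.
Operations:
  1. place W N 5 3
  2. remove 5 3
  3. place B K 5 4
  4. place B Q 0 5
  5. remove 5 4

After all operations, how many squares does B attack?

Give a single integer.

Answer: 15

Derivation:
Op 1: place WN@(5,3)
Op 2: remove (5,3)
Op 3: place BK@(5,4)
Op 4: place BQ@(0,5)
Op 5: remove (5,4)
Per-piece attacks for B:
  BQ@(0,5): attacks (0,4) (0,3) (0,2) (0,1) (0,0) (1,5) (2,5) (3,5) (4,5) (5,5) (1,4) (2,3) (3,2) (4,1) (5,0)
Union (15 distinct): (0,0) (0,1) (0,2) (0,3) (0,4) (1,4) (1,5) (2,3) (2,5) (3,2) (3,5) (4,1) (4,5) (5,0) (5,5)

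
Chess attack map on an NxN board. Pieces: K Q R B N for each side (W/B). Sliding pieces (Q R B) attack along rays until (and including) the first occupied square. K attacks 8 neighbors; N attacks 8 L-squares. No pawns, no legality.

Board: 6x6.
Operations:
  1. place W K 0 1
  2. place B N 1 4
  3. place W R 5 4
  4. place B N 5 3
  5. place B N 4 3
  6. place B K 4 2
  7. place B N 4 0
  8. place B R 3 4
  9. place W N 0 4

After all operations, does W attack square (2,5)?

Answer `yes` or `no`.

Answer: yes

Derivation:
Op 1: place WK@(0,1)
Op 2: place BN@(1,4)
Op 3: place WR@(5,4)
Op 4: place BN@(5,3)
Op 5: place BN@(4,3)
Op 6: place BK@(4,2)
Op 7: place BN@(4,0)
Op 8: place BR@(3,4)
Op 9: place WN@(0,4)
Per-piece attacks for W:
  WK@(0,1): attacks (0,2) (0,0) (1,1) (1,2) (1,0)
  WN@(0,4): attacks (2,5) (1,2) (2,3)
  WR@(5,4): attacks (5,5) (5,3) (4,4) (3,4) [ray(0,-1) blocked at (5,3); ray(-1,0) blocked at (3,4)]
W attacks (2,5): yes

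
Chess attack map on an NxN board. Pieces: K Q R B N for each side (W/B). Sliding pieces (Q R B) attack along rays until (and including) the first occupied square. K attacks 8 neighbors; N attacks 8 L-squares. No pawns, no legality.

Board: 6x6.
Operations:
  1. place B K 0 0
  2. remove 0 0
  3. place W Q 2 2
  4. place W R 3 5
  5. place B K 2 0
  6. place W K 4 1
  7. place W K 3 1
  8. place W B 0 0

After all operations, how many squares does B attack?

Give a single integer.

Answer: 5

Derivation:
Op 1: place BK@(0,0)
Op 2: remove (0,0)
Op 3: place WQ@(2,2)
Op 4: place WR@(3,5)
Op 5: place BK@(2,0)
Op 6: place WK@(4,1)
Op 7: place WK@(3,1)
Op 8: place WB@(0,0)
Per-piece attacks for B:
  BK@(2,0): attacks (2,1) (3,0) (1,0) (3,1) (1,1)
Union (5 distinct): (1,0) (1,1) (2,1) (3,0) (3,1)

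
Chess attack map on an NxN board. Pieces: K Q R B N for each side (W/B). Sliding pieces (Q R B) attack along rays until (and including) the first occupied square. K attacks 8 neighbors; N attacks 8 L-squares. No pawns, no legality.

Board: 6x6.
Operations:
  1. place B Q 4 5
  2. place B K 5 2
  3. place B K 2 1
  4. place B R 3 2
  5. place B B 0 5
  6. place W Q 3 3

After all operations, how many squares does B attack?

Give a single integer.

Answer: 28

Derivation:
Op 1: place BQ@(4,5)
Op 2: place BK@(5,2)
Op 3: place BK@(2,1)
Op 4: place BR@(3,2)
Op 5: place BB@(0,5)
Op 6: place WQ@(3,3)
Per-piece attacks for B:
  BB@(0,5): attacks (1,4) (2,3) (3,2) [ray(1,-1) blocked at (3,2)]
  BK@(2,1): attacks (2,2) (2,0) (3,1) (1,1) (3,2) (3,0) (1,2) (1,0)
  BR@(3,2): attacks (3,3) (3,1) (3,0) (4,2) (5,2) (2,2) (1,2) (0,2) [ray(0,1) blocked at (3,3); ray(1,0) blocked at (5,2)]
  BQ@(4,5): attacks (4,4) (4,3) (4,2) (4,1) (4,0) (5,5) (3,5) (2,5) (1,5) (0,5) (5,4) (3,4) (2,3) (1,2) (0,1) [ray(-1,0) blocked at (0,5)]
  BK@(5,2): attacks (5,3) (5,1) (4,2) (4,3) (4,1)
Union (28 distinct): (0,1) (0,2) (0,5) (1,0) (1,1) (1,2) (1,4) (1,5) (2,0) (2,2) (2,3) (2,5) (3,0) (3,1) (3,2) (3,3) (3,4) (3,5) (4,0) (4,1) (4,2) (4,3) (4,4) (5,1) (5,2) (5,3) (5,4) (5,5)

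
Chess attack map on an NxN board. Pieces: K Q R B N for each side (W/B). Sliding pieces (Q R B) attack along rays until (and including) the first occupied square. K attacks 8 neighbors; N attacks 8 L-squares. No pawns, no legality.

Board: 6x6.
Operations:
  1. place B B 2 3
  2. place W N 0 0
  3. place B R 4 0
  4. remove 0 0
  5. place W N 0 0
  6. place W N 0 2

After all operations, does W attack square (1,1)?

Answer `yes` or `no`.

Answer: no

Derivation:
Op 1: place BB@(2,3)
Op 2: place WN@(0,0)
Op 3: place BR@(4,0)
Op 4: remove (0,0)
Op 5: place WN@(0,0)
Op 6: place WN@(0,2)
Per-piece attacks for W:
  WN@(0,0): attacks (1,2) (2,1)
  WN@(0,2): attacks (1,4) (2,3) (1,0) (2,1)
W attacks (1,1): no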